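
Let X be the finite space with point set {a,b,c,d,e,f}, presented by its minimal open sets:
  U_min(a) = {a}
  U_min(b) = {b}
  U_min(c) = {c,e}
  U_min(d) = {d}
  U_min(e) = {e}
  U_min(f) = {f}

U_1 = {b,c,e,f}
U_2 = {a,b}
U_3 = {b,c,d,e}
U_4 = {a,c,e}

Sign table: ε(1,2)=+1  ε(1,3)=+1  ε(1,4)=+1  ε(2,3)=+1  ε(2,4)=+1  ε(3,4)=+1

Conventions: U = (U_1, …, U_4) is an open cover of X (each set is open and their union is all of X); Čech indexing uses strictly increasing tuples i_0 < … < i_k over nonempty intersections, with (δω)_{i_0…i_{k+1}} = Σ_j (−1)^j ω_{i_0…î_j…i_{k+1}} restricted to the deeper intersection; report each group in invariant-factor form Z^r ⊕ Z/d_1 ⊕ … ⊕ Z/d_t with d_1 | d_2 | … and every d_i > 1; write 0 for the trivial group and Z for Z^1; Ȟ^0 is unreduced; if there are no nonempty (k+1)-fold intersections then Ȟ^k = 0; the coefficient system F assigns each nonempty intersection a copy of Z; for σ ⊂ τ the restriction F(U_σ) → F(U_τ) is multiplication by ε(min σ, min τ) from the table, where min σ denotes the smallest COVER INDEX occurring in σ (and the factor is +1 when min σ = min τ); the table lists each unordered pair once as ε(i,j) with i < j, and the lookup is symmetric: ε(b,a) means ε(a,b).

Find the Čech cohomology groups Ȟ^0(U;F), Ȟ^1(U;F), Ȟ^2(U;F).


nonempty intersections:
  U12={b} U13={b,c,e} U14={c,e} U23={b} U24={a} U34={c,e}
  U123={b} U134={c,e}
C dims 4,6,2; δ0: rk 3, SNF 1^3; δ1: rk 2, SNF 1^2
Ȟ^0: (4−3)−0=1 ⇒ Z
Ȟ^1: (6−2)−3=1 ⇒ Z
Ȟ^2: (2−0)−2=0 ⇒ 0

Ȟ^0 ≅ Z, Ȟ^1 ≅ Z, Ȟ^2 ≅ 0


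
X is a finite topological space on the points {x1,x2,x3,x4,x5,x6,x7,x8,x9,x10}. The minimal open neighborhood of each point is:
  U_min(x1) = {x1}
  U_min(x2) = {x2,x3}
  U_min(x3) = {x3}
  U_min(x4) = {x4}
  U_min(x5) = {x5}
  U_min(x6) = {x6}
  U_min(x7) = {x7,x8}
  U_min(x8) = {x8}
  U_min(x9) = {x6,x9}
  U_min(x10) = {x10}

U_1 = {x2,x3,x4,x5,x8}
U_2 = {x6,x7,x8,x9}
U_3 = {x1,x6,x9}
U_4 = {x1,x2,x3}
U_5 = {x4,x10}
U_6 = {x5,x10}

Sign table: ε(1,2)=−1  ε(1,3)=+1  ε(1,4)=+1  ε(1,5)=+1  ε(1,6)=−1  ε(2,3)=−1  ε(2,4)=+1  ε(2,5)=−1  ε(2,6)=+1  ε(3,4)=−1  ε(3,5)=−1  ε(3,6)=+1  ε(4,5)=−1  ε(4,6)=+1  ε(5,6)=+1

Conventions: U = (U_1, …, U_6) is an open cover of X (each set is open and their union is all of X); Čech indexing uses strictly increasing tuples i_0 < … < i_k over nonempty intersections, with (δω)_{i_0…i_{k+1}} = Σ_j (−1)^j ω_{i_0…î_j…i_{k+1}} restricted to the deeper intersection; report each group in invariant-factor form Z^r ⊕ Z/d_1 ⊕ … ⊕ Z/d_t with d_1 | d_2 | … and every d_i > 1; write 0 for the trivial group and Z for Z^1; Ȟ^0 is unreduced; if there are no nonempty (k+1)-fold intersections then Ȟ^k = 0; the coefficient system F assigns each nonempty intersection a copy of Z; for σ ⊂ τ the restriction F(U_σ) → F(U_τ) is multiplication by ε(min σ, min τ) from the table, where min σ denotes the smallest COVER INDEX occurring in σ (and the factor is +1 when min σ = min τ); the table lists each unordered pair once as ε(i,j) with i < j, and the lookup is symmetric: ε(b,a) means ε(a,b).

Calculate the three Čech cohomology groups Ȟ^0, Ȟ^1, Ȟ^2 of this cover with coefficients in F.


nonempty intersections:
  U12={x8} U14={x2,x3} U15={x4} U16={x5} U23={x6,x9} U34={x1} U56={x10}
C dims 6,7; δ0: rk 6, SNF 1^5·2
Ȟ^0: (6−6)−0=0 ⇒ 0
Ȟ^1: (7−0)−6=1 plus torsion [2] ⇒ Z ⊕ Z/2
Ȟ^2: (0−0)−0=0 ⇒ 0

Ȟ^0 ≅ 0; Ȟ^1 ≅ Z ⊕ Z/2; Ȟ^2 ≅ 0


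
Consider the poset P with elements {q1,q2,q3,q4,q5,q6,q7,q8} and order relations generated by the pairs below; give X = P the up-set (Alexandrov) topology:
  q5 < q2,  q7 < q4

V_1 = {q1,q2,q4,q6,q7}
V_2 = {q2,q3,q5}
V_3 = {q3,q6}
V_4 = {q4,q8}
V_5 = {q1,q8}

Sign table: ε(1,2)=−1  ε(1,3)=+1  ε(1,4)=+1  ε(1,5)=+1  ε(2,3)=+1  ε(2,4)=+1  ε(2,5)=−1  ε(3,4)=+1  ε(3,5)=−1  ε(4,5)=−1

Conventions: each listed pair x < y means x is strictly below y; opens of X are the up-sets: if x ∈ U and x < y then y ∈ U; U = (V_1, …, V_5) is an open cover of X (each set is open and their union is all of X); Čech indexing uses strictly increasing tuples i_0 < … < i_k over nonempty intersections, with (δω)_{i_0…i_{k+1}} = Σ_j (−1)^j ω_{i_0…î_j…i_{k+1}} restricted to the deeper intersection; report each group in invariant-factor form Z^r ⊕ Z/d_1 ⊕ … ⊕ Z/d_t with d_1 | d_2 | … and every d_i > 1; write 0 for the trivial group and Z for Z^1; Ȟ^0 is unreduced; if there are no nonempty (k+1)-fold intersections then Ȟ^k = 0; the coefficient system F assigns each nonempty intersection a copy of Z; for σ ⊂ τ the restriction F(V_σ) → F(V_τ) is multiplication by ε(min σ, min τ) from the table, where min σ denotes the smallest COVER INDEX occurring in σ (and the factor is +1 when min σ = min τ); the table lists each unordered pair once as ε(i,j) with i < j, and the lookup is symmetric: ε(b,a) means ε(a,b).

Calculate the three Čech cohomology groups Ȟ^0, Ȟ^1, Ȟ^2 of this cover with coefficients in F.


nonempty overlaps:
  V12={q2} V13={q6} V14={q4} V15={q1} V23={q3} V45={q8}
C dims 5,6; δ0: rk 5, SNF 1^4·2
degree 0: 5−5−0 = 0 → Ȟ^0 ≅ 0
degree 1: 6−0−5 = 1 plus torsion [2] → Ȟ^1 ≅ Z ⊕ Z/2
degree 2: 0−0−0 = 0 → Ȟ^2 ≅ 0

Ȟ^0 ≅ 0, Ȟ^1 ≅ Z ⊕ Z/2 and Ȟ^2 ≅ 0


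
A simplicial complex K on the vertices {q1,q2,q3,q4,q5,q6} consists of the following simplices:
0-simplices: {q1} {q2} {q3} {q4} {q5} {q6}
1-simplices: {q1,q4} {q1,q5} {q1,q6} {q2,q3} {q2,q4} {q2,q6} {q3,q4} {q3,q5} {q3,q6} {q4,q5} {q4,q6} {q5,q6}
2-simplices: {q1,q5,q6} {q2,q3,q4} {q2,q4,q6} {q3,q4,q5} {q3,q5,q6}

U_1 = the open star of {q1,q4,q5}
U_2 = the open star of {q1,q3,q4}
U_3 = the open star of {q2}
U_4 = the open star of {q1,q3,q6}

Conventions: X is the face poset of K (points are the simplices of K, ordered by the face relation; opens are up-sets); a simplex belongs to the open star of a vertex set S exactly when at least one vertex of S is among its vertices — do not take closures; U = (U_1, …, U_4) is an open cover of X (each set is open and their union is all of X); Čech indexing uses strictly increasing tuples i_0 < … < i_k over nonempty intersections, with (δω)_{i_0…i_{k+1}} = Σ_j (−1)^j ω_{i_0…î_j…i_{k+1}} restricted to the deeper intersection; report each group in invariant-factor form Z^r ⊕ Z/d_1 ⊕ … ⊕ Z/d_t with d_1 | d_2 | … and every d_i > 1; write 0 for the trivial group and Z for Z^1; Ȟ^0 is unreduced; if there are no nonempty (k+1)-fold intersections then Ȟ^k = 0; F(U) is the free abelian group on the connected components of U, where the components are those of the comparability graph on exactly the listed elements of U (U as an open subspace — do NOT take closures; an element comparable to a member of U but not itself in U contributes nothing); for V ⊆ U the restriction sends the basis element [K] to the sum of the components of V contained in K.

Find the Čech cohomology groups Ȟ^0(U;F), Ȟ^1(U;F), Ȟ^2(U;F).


Ȟ^0(U;F) ≅ Z,  Ȟ^1(U;F) ≅ Z,  Ȟ^2(U;F) ≅ 0

nerve of the cover:
  U1={{q1},{q4},{q5},{q1,q4},{q1,q5},{q1,q6},{q2,q4},{q3,q4},{q3,q5},{q4,q5},{q4,q6},{q5,q6},{q1,q5,q6},{q2,q3,q4},{q2,q4,q6},{q3,q4,q5},{q3,q5,q6}} U2={{q1},{q3},{q4},{q1,q4},{q1,q5},{q1,q6},{q2,q3},{q2,q4},{q3,q4},{q3,q5},{q3,q6},{q4,q5},{q4,q6},{q1,q5,q6},{q2,q3,q4},{q2,q4,q6},{q3,q4,q5},{q3,q5,q6}} U3={{q2},{q2,q3},{q2,q4},{q2,q6},{q2,q3,q4},{q2,q4,q6}} U4={{q1},{q3},{q6},{q1,q4},{q1,q5},{q1,q6},{q2,q3},{q2,q6},{q3,q4},{q3,q5},{q3,q6},{q4,q6},{q5,q6},{q1,q5,q6},{q2,q3,q4},{q2,q4,q6},{q3,q4,q5},{q3,q5,q6}}
  U12={{q1},{q4},{q1,q4},{q1,q5},{q1,q6},{q2,q4},{q3,q4},{q3,q5},{q4,q5},{q4,q6},{q1,q5,q6},{q2,q3,q4},{q2,q4,q6},{q3,q4,q5},{q3,q5,q6}} U13={{q2,q4},{q2,q3,q4},{q2,q4,q6}} U14={{q1},{q1,q4},{q1,q5},{q1,q6},{q3,q4},{q3,q5},{q4,q6},{q5,q6},{q1,q5,q6},{q2,q3,q4},{q2,q4,q6},{q3,q4,q5},{q3,q5,q6}} U23={{q2,q3},{q2,q4},{q2,q3,q4},{q2,q4,q6}} U24={{q1},{q3},{q1,q4},{q1,q5},{q1,q6},{q2,q3},{q3,q4},{q3,q5},{q3,q6},{q4,q6},{q1,q5,q6},{q2,q3,q4},{q2,q4,q6},{q3,q4,q5},{q3,q5,q6}} U34={{q2,q3},{q2,q6},{q2,q3,q4},{q2,q4,q6}}
  U123={{q2,q4},{q2,q3,q4},{q2,q4,q6}} U124={{q1},{q1,q4},{q1,q5},{q1,q6},{q3,q4},{q3,q5},{q4,q6},{q1,q5,q6},{q2,q3,q4},{q2,q4,q6},{q3,q4,q5},{q3,q5,q6}} U134={{q2,q3,q4},{q2,q4,q6}} U234={{q2,q3},{q2,q3,q4},{q2,q4,q6}}
  U1234={{q2,q3,q4},{q2,q4,q6}}
components per intersection:
  U1: {{q1},{q4},{q5},{q1,q4},{q1,q5},{q1,q6},{q2,q4},{q3,q4},{q3,q5},{q4,q5},{q4,q6},{q5,q6},{q1,q5,q6},{q2,q3,q4},{q2,q4,q6},{q3,q4,q5},{q3,q5,q6}}
  U2: {{q1},{q3},{q4},{q1,q4},{q1,q5},{q1,q6},{q2,q3},{q2,q4},{q3,q4},{q3,q5},{q3,q6},{q4,q5},{q4,q6},{q1,q5,q6},{q2,q3,q4},{q2,q4,q6},{q3,q4,q5},{q3,q5,q6}}
  U3: {{q2},{q2,q3},{q2,q4},{q2,q6},{q2,q3,q4},{q2,q4,q6}}
  U4: {{q1},{q3},{q6},{q1,q4},{q1,q5},{q1,q6},{q2,q3},{q2,q6},{q3,q4},{q3,q5},{q3,q6},{q4,q6},{q5,q6},{q1,q5,q6},{q2,q3,q4},{q2,q4,q6},{q3,q4,q5},{q3,q5,q6}}
  U12: {{q1},{q4},{q1,q4},{q1,q5},{q1,q6},{q2,q4},{q3,q4},{q3,q5},{q4,q5},{q4,q6},{q1,q5,q6},{q2,q3,q4},{q2,q4,q6},{q3,q4,q5},{q3,q5,q6}}
  U13: {{q2,q4},{q2,q3,q4},{q2,q4,q6}}
  U14: {{q1},{q1,q4},{q1,q5},{q1,q6},{q3,q4},{q3,q5},{q5,q6},{q1,q5,q6},{q2,q3,q4},{q3,q4,q5},{q3,q5,q6}} {{q4,q6},{q2,q4,q6}}
  U23: {{q2,q3},{q2,q4},{q2,q3,q4},{q2,q4,q6}}
  U24: {{q1},{q1,q4},{q1,q5},{q1,q6},{q1,q5,q6}} {{q3},{q2,q3},{q3,q4},{q3,q5},{q3,q6},{q2,q3,q4},{q3,q4,q5},{q3,q5,q6}} {{q4,q6},{q2,q4,q6}}
  U34: {{q2,q3},{q2,q3,q4}} {{q2,q6},{q2,q4,q6}}
  U123: {{q2,q4},{q2,q3,q4},{q2,q4,q6}}
  U124: {{q1},{q1,q4},{q1,q5},{q1,q6},{q1,q5,q6}} {{q3,q4},{q3,q5},{q2,q3,q4},{q3,q4,q5},{q3,q5,q6}} {{q4,q6},{q2,q4,q6}}
  U134: {{q2,q3,q4}} {{q2,q4,q6}}
  U234: {{q2,q3},{q2,q3,q4}} {{q2,q4,q6}}
  U1234: {{q2,q3,q4}} {{q2,q4,q6}}
C dims 4,10,8,2; δ0: rk 3, SNF 1^3; δ1: rk 6, SNF 1^6; δ2: rk 2, SNF 1^2
Ȟ^0 = (4 − 3) − 0 = 1, so Ȟ^0 ≅ Z
Ȟ^1 = (10 − 6) − 3 = 1, so Ȟ^1 ≅ Z
Ȟ^2 = (8 − 2) − 6 = 0, so Ȟ^2 ≅ 0


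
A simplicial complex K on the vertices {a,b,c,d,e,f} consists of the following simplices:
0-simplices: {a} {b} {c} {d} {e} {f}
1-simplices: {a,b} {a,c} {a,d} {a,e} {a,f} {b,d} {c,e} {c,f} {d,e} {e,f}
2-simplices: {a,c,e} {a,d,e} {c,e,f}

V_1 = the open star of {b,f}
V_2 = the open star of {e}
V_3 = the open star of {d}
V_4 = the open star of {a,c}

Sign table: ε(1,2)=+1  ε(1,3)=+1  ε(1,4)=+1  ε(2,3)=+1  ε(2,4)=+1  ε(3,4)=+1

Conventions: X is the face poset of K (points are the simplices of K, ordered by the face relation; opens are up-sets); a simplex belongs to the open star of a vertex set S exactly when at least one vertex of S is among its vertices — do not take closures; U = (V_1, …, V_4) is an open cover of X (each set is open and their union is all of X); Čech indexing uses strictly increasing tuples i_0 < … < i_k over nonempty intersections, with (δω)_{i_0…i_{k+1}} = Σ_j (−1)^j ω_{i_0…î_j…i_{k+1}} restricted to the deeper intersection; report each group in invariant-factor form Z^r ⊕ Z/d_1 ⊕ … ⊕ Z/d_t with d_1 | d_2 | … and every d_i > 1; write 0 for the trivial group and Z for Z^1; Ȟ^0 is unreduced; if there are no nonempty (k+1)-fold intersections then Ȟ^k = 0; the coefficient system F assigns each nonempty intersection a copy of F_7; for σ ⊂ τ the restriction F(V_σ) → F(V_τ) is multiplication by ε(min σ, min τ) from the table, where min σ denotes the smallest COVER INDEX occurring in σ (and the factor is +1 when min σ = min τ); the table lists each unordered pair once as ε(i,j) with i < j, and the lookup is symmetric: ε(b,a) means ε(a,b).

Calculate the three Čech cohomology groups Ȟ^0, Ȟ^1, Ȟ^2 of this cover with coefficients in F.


nerve simplices:
  V1={{b},{f},{a,b},{a,f},{b,d},{c,f},{e,f},{c,e,f}} V2={{e},{a,e},{c,e},{d,e},{e,f},{a,c,e},{a,d,e},{c,e,f}} V3={{d},{a,d},{b,d},{d,e},{a,d,e}} V4={{a},{c},{a,b},{a,c},{a,d},{a,e},{a,f},{c,e},{c,f},{a,c,e},{a,d,e},{c,e,f}}
  V12={{e,f},{c,e,f}} V13={{b,d}} V14={{a,b},{a,f},{c,f},{c,e,f}} V23={{d,e},{a,d,e}} V24={{a,e},{c,e},{a,c,e},{a,d,e},{c,e,f}} V34={{a,d},{a,d,e}}
  V124={{c,e,f}} V234={{a,d,e}}
C dims 4,6,2; δ0: rk_F7 3; δ1: rk_F7 2
degree 0: 4−3−0 = 1 → Ȟ^0 ≅ Z/7
degree 1: 6−2−3 = 1 → Ȟ^1 ≅ Z/7
degree 2: 2−0−2 = 0 → Ȟ^2 ≅ 0

Ȟ^0(U;F) ≅ Z/7, Ȟ^1(U;F) ≅ Z/7, Ȟ^2(U;F) ≅ 0


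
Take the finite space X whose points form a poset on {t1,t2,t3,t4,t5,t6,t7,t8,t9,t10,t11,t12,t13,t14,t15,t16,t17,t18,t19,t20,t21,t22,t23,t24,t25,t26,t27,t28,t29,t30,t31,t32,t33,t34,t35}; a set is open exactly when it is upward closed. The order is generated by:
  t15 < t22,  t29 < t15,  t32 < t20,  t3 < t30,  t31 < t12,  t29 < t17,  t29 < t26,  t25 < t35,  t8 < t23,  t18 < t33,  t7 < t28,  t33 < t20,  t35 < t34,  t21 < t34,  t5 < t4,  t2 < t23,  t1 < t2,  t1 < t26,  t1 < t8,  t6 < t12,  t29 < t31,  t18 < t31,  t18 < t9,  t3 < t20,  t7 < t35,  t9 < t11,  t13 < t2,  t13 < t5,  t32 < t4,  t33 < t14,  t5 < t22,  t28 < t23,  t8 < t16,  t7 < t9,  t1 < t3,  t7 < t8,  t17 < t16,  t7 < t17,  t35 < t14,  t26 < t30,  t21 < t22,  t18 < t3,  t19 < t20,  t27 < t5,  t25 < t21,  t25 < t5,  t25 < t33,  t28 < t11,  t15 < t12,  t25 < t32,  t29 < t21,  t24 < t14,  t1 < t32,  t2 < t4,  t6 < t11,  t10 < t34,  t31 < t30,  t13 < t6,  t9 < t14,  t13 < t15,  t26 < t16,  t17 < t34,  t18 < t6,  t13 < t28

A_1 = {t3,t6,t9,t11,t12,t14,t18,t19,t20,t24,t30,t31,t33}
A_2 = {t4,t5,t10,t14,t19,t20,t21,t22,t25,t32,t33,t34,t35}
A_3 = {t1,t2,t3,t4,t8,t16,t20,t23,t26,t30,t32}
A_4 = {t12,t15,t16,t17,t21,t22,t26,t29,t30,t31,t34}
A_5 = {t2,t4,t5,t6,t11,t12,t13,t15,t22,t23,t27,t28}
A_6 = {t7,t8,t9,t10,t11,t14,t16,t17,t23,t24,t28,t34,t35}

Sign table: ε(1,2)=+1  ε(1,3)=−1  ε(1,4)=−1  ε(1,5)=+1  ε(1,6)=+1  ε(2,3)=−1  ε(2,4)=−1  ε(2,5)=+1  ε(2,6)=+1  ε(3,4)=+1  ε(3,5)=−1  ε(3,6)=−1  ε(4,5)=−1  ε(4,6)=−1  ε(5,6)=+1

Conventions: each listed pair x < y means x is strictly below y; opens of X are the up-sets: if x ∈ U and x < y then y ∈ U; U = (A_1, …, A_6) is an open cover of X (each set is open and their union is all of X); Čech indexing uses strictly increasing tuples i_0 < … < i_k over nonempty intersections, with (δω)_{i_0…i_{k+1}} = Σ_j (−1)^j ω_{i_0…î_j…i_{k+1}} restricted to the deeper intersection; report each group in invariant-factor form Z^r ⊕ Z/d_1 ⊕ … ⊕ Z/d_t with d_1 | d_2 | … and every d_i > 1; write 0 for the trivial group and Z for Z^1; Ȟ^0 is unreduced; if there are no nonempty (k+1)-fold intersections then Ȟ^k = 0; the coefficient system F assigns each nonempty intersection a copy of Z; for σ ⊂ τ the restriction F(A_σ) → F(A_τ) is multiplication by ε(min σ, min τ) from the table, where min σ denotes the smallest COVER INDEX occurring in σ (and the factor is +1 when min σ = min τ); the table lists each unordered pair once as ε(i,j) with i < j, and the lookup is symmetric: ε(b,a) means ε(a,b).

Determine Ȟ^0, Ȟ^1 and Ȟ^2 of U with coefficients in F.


nerve simplices:
  A12={t14,t19,t20,t33} A13={t3,t20,t30} A14={t12,t30,t31} A15={t6,t11,t12} A16={t9,t11,t14,t24} A23={t4,t20,t32} A24={t21,t22,t34} A25={t4,t5,t22} A26={t10,t14,t34,t35} A34={t16,t26,t30} A35={t2,t4,t23} A36={t8,t16,t23} A45={t12,t15,t22} A46={t16,t17,t34} A56={t11,t23,t28}
  A123={t20} A126={t14} A134={t30} A145={t12} A156={t11} A235={t4} A245={t22} A246={t34} A346={t16} A356={t23}
C dims 6,15,10; δ0: rk 5, SNF 1^5; δ1: rk 10, SNF 1^9·2
degree 0: 6−5−0 = 1 → Ȟ^0 ≅ Z
degree 1: 15−10−5 = 0 → Ȟ^1 ≅ 0
degree 2: 10−0−10 = 0 plus torsion [2] → Ȟ^2 ≅ Z/2

Ȟ^0 ≅ Z, Ȟ^1 ≅ 0 and Ȟ^2 ≅ Z/2


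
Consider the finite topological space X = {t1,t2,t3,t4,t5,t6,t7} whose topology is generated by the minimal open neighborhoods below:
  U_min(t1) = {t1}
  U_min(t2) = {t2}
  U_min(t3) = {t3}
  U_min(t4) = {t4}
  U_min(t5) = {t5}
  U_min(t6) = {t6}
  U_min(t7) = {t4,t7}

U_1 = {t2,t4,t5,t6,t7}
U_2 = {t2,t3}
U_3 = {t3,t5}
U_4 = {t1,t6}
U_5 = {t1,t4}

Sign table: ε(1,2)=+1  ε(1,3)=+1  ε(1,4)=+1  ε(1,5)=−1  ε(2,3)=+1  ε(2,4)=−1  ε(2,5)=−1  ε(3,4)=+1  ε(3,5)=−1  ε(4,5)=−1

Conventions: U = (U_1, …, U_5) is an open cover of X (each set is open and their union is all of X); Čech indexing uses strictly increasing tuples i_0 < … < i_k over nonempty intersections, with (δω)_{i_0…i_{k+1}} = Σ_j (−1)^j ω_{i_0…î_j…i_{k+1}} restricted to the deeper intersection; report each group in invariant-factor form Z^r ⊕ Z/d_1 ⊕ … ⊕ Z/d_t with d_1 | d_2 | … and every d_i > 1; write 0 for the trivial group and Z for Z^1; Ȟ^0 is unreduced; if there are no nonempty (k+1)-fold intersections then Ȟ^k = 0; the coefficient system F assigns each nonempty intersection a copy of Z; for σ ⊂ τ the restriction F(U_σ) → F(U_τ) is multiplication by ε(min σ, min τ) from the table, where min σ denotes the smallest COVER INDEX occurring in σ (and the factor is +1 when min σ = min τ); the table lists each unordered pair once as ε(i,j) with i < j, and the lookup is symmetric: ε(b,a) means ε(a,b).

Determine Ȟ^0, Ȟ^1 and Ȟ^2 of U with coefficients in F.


nerve simplices:
  U12={t2} U13={t5} U14={t6} U15={t4} U23={t3} U45={t1}
C dims 5,6; δ0: rk 4, SNF 1^4
degree 0: 5−4−0 = 1 → Ȟ^0 ≅ Z
degree 1: 6−0−4 = 2 → Ȟ^1 ≅ Z^2
degree 2: 0−0−0 = 0 → Ȟ^2 ≅ 0

Ȟ^0 = Z, Ȟ^1 = Z^2, Ȟ^2 = 0


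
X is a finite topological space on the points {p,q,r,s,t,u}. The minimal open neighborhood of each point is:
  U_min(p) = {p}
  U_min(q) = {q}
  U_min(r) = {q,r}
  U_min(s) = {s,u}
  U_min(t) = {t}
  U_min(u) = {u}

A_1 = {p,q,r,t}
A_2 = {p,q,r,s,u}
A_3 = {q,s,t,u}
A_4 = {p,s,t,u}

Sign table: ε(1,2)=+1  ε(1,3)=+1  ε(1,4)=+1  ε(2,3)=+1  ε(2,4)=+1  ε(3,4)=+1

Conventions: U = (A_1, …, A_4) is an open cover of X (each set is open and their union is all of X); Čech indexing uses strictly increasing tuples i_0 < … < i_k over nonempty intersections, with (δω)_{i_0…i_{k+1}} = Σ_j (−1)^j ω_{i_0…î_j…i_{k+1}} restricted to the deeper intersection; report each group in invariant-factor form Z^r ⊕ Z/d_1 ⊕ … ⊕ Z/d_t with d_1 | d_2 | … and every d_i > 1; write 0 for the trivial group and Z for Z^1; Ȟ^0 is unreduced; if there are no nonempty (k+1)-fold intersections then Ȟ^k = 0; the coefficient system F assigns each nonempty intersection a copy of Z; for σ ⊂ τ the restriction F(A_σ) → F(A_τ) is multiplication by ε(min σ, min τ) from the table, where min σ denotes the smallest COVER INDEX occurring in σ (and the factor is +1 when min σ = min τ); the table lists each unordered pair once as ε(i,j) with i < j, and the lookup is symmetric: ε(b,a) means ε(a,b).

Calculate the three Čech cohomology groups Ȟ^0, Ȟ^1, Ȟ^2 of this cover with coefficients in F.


intersection data:
  A12={p,q,r} A13={q,t} A14={p,t} A23={q,s,u} A24={p,s,u} A34={s,t,u}
  A123={q} A124={p} A134={t} A234={s,u}
C dims 4,6,4; δ0: rk 3, SNF 1^3; δ1: rk 3, SNF 1^3
Ȟ^0 = (4 − 3) − 0 = 1, so Ȟ^0 ≅ Z
Ȟ^1 = (6 − 3) − 3 = 0, so Ȟ^1 ≅ 0
Ȟ^2 = (4 − 0) − 3 = 1, so Ȟ^2 ≅ Z

Ȟ^0(U;F) ≅ Z,  Ȟ^1(U;F) ≅ 0,  Ȟ^2(U;F) ≅ Z


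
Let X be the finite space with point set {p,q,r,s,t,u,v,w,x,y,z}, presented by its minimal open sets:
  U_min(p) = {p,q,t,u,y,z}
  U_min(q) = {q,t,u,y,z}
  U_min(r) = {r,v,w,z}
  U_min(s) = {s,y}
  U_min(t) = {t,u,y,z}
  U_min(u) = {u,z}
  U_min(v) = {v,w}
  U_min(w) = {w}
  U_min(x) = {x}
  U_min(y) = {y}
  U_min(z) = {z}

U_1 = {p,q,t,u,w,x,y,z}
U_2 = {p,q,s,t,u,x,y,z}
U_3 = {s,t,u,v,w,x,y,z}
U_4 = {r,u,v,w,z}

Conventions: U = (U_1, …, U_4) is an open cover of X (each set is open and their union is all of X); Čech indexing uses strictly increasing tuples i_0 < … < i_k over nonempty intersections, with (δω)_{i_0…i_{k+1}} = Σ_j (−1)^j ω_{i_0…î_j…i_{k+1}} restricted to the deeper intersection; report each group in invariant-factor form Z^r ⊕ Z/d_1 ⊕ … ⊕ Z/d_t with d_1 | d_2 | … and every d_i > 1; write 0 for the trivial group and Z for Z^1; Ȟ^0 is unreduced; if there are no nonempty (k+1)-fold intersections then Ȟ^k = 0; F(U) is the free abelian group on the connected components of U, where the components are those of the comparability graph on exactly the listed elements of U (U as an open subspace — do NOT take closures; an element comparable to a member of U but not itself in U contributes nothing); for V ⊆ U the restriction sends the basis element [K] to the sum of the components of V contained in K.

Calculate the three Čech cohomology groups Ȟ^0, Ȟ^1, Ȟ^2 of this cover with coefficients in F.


cover nerve:
  U12={p,q,t,u,x,y,z} U13={t,u,w,x,y,z} U14={u,w,z} U23={s,t,u,x,y,z} U24={u,z} U34={u,v,w,z}
  U123={t,u,x,y,z} U124={u,z} U134={u,w,z} U234={u,z}
  U1234={u,z}
components per intersection:
  U1: {p,q,t,u,y,z} {w} {x}
  U2: {p,q,s,t,u,y,z} {x}
  U3: {s,t,u,y,z} {v,w} {x}
  U4: {r,u,v,w,z}
  U12: {p,q,t,u,y,z} {x}
  U13: {t,u,y,z} {w} {x}
  U14: {u,z} {w}
  U23: {s,t,u,y,z} {x}
  U24: {u,z}
  U34: {u,z} {v,w}
  U123: {t,u,y,z} {x}
  U124: {u,z}
  U134: {u,z} {w}
  U234: {u,z}
  U1234: {u,z}
C dims 9,12,6,1; δ0: rk 7, SNF 1^7; δ1: rk 5, SNF 1^5; δ2: rk 1, SNF 1^1
Ȟ^0: (9−7)−0=2 ⇒ Z^2
Ȟ^1: (12−5)−7=0 ⇒ 0
Ȟ^2: (6−1)−5=0 ⇒ 0

Ȟ^0 = Z^2, Ȟ^1 = 0 and Ȟ^2 = 0


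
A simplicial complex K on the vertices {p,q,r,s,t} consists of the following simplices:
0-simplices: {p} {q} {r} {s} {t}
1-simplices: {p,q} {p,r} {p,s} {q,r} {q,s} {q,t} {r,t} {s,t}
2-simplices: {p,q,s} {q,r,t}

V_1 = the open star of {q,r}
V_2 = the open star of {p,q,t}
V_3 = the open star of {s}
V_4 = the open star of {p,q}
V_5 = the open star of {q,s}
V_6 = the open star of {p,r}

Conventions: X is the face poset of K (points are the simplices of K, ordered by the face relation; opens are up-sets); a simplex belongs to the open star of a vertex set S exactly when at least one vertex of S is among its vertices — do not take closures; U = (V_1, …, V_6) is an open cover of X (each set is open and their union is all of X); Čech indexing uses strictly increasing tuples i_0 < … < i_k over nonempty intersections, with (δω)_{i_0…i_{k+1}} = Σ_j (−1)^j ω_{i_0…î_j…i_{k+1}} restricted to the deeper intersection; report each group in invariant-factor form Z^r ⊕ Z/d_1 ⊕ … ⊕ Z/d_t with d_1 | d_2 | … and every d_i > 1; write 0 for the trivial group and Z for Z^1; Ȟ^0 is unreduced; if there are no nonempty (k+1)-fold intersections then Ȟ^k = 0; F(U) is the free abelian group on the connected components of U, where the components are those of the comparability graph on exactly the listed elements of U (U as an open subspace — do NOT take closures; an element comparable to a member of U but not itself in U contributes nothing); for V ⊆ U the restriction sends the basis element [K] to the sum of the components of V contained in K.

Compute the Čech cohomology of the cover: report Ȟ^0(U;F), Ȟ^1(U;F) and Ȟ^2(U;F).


nonempty overlaps:
  V1={{q},{r},{p,q},{p,r},{q,r},{q,s},{q,t},{r,t},{p,q,s},{q,r,t}} V2={{p},{q},{t},{p,q},{p,r},{p,s},{q,r},{q,s},{q,t},{r,t},{s,t},{p,q,s},{q,r,t}} V3={{s},{p,s},{q,s},{s,t},{p,q,s}} V4={{p},{q},{p,q},{p,r},{p,s},{q,r},{q,s},{q,t},{p,q,s},{q,r,t}} V5={{q},{s},{p,q},{p,s},{q,r},{q,s},{q,t},{s,t},{p,q,s},{q,r,t}} V6={{p},{r},{p,q},{p,r},{p,s},{q,r},{r,t},{p,q,s},{q,r,t}}
  V12={{q},{p,q},{p,r},{q,r},{q,s},{q,t},{r,t},{p,q,s},{q,r,t}} V13={{q,s},{p,q,s}} V14={{q},{p,q},{p,r},{q,r},{q,s},{q,t},{p,q,s},{q,r,t}} V15={{q},{p,q},{q,r},{q,s},{q,t},{p,q,s},{q,r,t}} V16={{r},{p,q},{p,r},{q,r},{r,t},{p,q,s},{q,r,t}} V23={{p,s},{q,s},{s,t},{p,q,s}} V24={{p},{q},{p,q},{p,r},{p,s},{q,r},{q,s},{q,t},{p,q,s},{q,r,t}} V25={{q},{p,q},{p,s},{q,r},{q,s},{q,t},{s,t},{p,q,s},{q,r,t}} V26={{p},{p,q},{p,r},{p,s},{q,r},{r,t},{p,q,s},{q,r,t}} V34={{p,s},{q,s},{p,q,s}} V35={{s},{p,s},{q,s},{s,t},{p,q,s}} V36={{p,s},{p,q,s}} V45={{q},{p,q},{p,s},{q,r},{q,s},{q,t},{p,q,s},{q,r,t}} V46={{p},{p,q},{p,r},{p,s},{q,r},{p,q,s},{q,r,t}} V56={{p,q},{p,s},{q,r},{p,q,s},{q,r,t}}
  V123={{q,s},{p,q,s}} V124={{q},{p,q},{p,r},{q,r},{q,s},{q,t},{p,q,s},{q,r,t}} V125={{q},{p,q},{q,r},{q,s},{q,t},{p,q,s},{q,r,t}} V126={{p,q},{p,r},{q,r},{r,t},{p,q,s},{q,r,t}} V134={{q,s},{p,q,s}} V135={{q,s},{p,q,s}} V136={{p,q,s}} V145={{q},{p,q},{q,r},{q,s},{q,t},{p,q,s},{q,r,t}} V146={{p,q},{p,r},{q,r},{p,q,s},{q,r,t}} V156={{p,q},{q,r},{p,q,s},{q,r,t}} V234={{p,s},{q,s},{p,q,s}} V235={{p,s},{q,s},{s,t},{p,q,s}} V236={{p,s},{p,q,s}} V245={{q},{p,q},{p,s},{q,r},{q,s},{q,t},{p,q,s},{q,r,t}} V246={{p},{p,q},{p,r},{p,s},{q,r},{p,q,s},{q,r,t}} V256={{p,q},{p,s},{q,r},{p,q,s},{q,r,t}} V345={{p,s},{q,s},{p,q,s}} V346={{p,s},{p,q,s}} V356={{p,s},{p,q,s}} V456={{p,q},{p,s},{q,r},{p,q,s},{q,r,t}}
  V1234={{q,s},{p,q,s}} V1235={{q,s},{p,q,s}} V1236={{p,q,s}} V1245={{q},{p,q},{q,r},{q,s},{q,t},{p,q,s},{q,r,t}} V1246={{p,q},{p,r},{q,r},{p,q,s},{q,r,t}} V1256={{p,q},{q,r},{p,q,s},{q,r,t}} V1345={{q,s},{p,q,s}} V1346={{p,q,s}} V1356={{p,q,s}} V1456={{p,q},{q,r},{p,q,s},{q,r,t}} V2345={{p,s},{q,s},{p,q,s}} V2346={{p,s},{p,q,s}} V2356={{p,s},{p,q,s}} V2456={{p,q},{p,s},{q,r},{p,q,s},{q,r,t}} V3456={{p,s},{p,q,s}}
  V12345={{q,s},{p,q,s}} V12346={{p,q,s}} V12356={{p,q,s}} V12456={{p,q},{q,r},{p,q,s},{q,r,t}} V13456={{p,q,s}} V23456={{p,s},{p,q,s}}
  V123456={{p,q,s}}
components per intersection:
  V1: {{q},{r},{p,q},{p,r},{q,r},{q,s},{q,t},{r,t},{p,q,s},{q,r,t}}
  V2: {{p},{q},{t},{p,q},{p,r},{p,s},{q,r},{q,s},{q,t},{r,t},{s,t},{p,q,s},{q,r,t}}
  V3: {{s},{p,s},{q,s},{s,t},{p,q,s}}
  V4: {{p},{q},{p,q},{p,r},{p,s},{q,r},{q,s},{q,t},{p,q,s},{q,r,t}}
  V5: {{q},{s},{p,q},{p,s},{q,r},{q,s},{q,t},{s,t},{p,q,s},{q,r,t}}
  V6: {{p},{r},{p,q},{p,r},{p,s},{q,r},{r,t},{p,q,s},{q,r,t}}
  V12: {{q},{p,q},{q,r},{q,s},{q,t},{r,t},{p,q,s},{q,r,t}} {{p,r}}
  V13: {{q,s},{p,q,s}}
  V14: {{q},{p,q},{q,r},{q,s},{q,t},{p,q,s},{q,r,t}} {{p,r}}
  V15: {{q},{p,q},{q,r},{q,s},{q,t},{p,q,s},{q,r,t}}
  V16: {{r},{p,r},{q,r},{r,t},{q,r,t}} {{p,q},{p,q,s}}
  V23: {{p,s},{q,s},{p,q,s}} {{s,t}}
  V24: {{p},{q},{p,q},{p,r},{p,s},{q,r},{q,s},{q,t},{p,q,s},{q,r,t}}
  V25: {{q},{p,q},{p,s},{q,r},{q,s},{q,t},{p,q,s},{q,r,t}} {{s,t}}
  V26: {{p},{p,q},{p,r},{p,s},{p,q,s}} {{q,r},{r,t},{q,r,t}}
  V34: {{p,s},{q,s},{p,q,s}}
  V35: {{s},{p,s},{q,s},{s,t},{p,q,s}}
  V36: {{p,s},{p,q,s}}
  V45: {{q},{p,q},{p,s},{q,r},{q,s},{q,t},{p,q,s},{q,r,t}}
  V46: {{p},{p,q},{p,r},{p,s},{p,q,s}} {{q,r},{q,r,t}}
  V56: {{p,q},{p,s},{p,q,s}} {{q,r},{q,r,t}}
  V123: {{q,s},{p,q,s}}
  V124: {{q},{p,q},{q,r},{q,s},{q,t},{p,q,s},{q,r,t}} {{p,r}}
  V125: {{q},{p,q},{q,r},{q,s},{q,t},{p,q,s},{q,r,t}}
  V126: {{p,q},{p,q,s}} {{p,r}} {{q,r},{r,t},{q,r,t}}
  V134: {{q,s},{p,q,s}}
  V135: {{q,s},{p,q,s}}
  V136: {{p,q,s}}
  V145: {{q},{p,q},{q,r},{q,s},{q,t},{p,q,s},{q,r,t}}
  V146: {{p,q},{p,q,s}} {{p,r}} {{q,r},{q,r,t}}
  V156: {{p,q},{p,q,s}} {{q,r},{q,r,t}}
  V234: {{p,s},{q,s},{p,q,s}}
  V235: {{p,s},{q,s},{p,q,s}} {{s,t}}
  V236: {{p,s},{p,q,s}}
  V245: {{q},{p,q},{p,s},{q,r},{q,s},{q,t},{p,q,s},{q,r,t}}
  V246: {{p},{p,q},{p,r},{p,s},{p,q,s}} {{q,r},{q,r,t}}
  V256: {{p,q},{p,s},{p,q,s}} {{q,r},{q,r,t}}
  V345: {{p,s},{q,s},{p,q,s}}
  V346: {{p,s},{p,q,s}}
  V356: {{p,s},{p,q,s}}
  V456: {{p,q},{p,s},{p,q,s}} {{q,r},{q,r,t}}
  V1234: {{q,s},{p,q,s}}
  V1235: {{q,s},{p,q,s}}
  V1236: {{p,q,s}}
  V1245: {{q},{p,q},{q,r},{q,s},{q,t},{p,q,s},{q,r,t}}
  V1246: {{p,q},{p,q,s}} {{p,r}} {{q,r},{q,r,t}}
  V1256: {{p,q},{p,q,s}} {{q,r},{q,r,t}}
  V1345: {{q,s},{p,q,s}}
  V1346: {{p,q,s}}
  V1356: {{p,q,s}}
  V1456: {{p,q},{p,q,s}} {{q,r},{q,r,t}}
  V2345: {{p,s},{q,s},{p,q,s}}
  V2346: {{p,s},{p,q,s}}
  V2356: {{p,s},{p,q,s}}
  V2456: {{p,q},{p,s},{p,q,s}} {{q,r},{q,r,t}}
  V3456: {{p,s},{p,q,s}}
  V12345: {{q,s},{p,q,s}}
  V12346: {{p,q,s}}
  V12356: {{p,q,s}}
  V12456: {{p,q},{p,q,s}} {{q,r},{q,r,t}}
  V13456: {{p,q,s}}
  V23456: {{p,s},{p,q,s}}
  V123456: {{p,q,s}}
C dims 6,23,30,20; δ0: rk 5, SNF 1^5; δ1: rk 16, SNF 1^16; δ2: rk 14, SNF 1^14
degree 0: 6−5−0 = 1 → Ȟ^0 ≅ Z
degree 1: 23−16−5 = 2 → Ȟ^1 ≅ Z^2
degree 2: 30−14−16 = 0 → Ȟ^2 ≅ 0

Ȟ^0 ≅ Z, Ȟ^1 ≅ Z^2, Ȟ^2 ≅ 0


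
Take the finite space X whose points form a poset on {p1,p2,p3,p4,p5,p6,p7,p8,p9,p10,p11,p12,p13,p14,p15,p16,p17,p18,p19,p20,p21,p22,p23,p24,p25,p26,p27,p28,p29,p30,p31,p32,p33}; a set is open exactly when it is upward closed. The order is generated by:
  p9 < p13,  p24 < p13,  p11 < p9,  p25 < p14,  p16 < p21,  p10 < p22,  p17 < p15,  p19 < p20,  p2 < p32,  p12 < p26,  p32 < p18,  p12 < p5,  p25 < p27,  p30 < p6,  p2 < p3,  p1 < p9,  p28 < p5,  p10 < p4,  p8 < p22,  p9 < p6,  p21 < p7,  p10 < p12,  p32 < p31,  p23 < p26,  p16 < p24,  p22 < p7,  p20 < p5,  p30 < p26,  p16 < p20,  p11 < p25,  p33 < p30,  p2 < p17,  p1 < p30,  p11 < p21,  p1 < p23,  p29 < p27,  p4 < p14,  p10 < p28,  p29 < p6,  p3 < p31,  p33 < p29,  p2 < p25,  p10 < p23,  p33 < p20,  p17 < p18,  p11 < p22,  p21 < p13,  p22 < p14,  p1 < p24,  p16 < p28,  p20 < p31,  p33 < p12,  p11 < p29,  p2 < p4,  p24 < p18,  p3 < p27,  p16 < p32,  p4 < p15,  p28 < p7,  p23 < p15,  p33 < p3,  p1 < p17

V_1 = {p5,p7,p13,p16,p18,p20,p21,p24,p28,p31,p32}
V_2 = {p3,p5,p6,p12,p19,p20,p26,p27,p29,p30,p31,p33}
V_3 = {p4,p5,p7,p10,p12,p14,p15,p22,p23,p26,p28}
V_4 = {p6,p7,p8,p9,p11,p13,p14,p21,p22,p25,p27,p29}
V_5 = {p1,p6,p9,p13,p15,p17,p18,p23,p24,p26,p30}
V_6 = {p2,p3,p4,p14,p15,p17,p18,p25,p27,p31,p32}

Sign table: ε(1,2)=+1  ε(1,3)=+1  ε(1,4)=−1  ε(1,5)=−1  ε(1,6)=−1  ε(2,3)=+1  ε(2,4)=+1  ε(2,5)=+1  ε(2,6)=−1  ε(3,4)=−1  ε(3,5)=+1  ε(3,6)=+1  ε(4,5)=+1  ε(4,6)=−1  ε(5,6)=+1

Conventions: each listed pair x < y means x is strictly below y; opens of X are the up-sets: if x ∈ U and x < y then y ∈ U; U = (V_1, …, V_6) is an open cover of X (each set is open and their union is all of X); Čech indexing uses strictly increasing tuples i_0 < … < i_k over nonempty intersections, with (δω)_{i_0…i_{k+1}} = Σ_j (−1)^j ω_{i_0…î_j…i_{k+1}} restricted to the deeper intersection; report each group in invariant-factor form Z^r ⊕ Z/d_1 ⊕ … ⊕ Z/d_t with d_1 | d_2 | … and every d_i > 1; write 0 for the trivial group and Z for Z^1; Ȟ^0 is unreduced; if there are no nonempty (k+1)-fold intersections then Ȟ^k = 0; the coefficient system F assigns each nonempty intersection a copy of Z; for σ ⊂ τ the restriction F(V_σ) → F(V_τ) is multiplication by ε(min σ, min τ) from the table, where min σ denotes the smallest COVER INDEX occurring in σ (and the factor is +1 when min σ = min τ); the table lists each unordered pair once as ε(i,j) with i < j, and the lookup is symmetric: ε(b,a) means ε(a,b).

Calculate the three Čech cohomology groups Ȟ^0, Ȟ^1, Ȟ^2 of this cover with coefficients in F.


Ȟ^0 ≅ 0, Ȟ^1 ≅ Z/2 and Ȟ^2 ≅ Z

nonempty intersections:
  V12={p5,p20,p31} V13={p5,p7,p28} V14={p7,p13,p21} V15={p13,p18,p24} V16={p18,p31,p32} V23={p5,p12,p26} V24={p6,p27,p29} V25={p6,p26,p30} V26={p3,p27,p31} V34={p7,p14,p22} V35={p15,p23,p26} V36={p4,p14,p15} V45={p6,p9,p13} V46={p14,p25,p27} V56={p15,p17,p18}
  V123={p5} V126={p31} V134={p7} V145={p13} V156={p18} V235={p26} V245={p6} V246={p27} V346={p14} V356={p15}
C dims 6,15,10; δ0: rk 6, SNF 1^5·2; δ1: rk 9, SNF 1^9
Ȟ^0: (6−6)−0=0 ⇒ 0
Ȟ^1: (15−9)−6=0 plus torsion [2] ⇒ Z/2
Ȟ^2: (10−0)−9=1 ⇒ Z


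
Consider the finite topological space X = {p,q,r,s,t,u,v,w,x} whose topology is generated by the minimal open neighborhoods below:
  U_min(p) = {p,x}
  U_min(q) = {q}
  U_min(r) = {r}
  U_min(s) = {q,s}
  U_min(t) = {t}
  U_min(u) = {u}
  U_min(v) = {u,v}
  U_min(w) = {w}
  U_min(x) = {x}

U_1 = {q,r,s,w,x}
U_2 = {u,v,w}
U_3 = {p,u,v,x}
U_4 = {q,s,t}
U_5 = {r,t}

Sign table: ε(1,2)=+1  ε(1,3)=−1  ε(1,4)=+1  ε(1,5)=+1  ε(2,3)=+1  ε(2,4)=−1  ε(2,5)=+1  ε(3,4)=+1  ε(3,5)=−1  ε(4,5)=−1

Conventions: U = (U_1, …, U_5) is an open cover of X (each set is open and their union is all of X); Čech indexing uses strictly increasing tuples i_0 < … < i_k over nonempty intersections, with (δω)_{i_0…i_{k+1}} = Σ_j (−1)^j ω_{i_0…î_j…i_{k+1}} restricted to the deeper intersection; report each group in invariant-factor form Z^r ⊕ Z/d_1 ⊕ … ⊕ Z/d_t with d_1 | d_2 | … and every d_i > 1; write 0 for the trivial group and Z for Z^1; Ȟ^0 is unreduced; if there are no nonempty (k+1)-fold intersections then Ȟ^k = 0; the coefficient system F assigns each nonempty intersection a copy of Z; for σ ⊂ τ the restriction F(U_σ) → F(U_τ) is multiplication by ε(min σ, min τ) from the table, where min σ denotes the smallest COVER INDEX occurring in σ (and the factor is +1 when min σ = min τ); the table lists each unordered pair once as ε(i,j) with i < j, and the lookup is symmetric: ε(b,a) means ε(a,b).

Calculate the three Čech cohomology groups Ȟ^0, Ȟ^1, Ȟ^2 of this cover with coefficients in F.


cover nerve:
  U12={w} U13={x} U14={q,s} U15={r} U23={u,v} U45={t}
C dims 5,6; δ0: rk 5, SNF 1^4·2
Ȟ^0: (5−5)−0=0 ⇒ 0
Ȟ^1: (6−0)−5=1 plus torsion [2] ⇒ Z ⊕ Z/2
Ȟ^2: (0−0)−0=0 ⇒ 0

Ȟ^0 ≅ 0, Ȟ^1 ≅ Z ⊕ Z/2 and Ȟ^2 ≅ 0


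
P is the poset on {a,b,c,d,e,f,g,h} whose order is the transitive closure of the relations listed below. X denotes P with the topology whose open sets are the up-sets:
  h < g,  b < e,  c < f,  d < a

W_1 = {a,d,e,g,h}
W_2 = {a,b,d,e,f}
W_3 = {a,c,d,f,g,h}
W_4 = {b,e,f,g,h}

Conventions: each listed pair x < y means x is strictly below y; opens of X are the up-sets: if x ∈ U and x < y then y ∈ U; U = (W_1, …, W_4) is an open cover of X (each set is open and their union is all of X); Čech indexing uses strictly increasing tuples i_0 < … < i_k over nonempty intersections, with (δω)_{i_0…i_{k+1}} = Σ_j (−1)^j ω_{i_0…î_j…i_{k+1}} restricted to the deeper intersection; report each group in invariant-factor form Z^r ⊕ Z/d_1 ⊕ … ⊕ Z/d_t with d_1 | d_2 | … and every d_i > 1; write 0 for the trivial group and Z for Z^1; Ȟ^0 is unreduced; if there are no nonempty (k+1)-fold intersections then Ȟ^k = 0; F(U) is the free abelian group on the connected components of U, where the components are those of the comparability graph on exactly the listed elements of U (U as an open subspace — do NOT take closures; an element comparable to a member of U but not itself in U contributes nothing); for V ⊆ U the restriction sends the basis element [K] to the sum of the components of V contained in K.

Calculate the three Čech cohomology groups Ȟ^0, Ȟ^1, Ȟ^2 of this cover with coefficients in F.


nerve of the cover:
  W12={a,d,e} W13={a,d,g,h} W14={e,g,h} W23={a,d,f} W24={b,e,f} W34={f,g,h}
  W123={a,d} W124={e} W134={g,h} W234={f}
components per intersection:
  W1: {a,d} {e} {g,h}
  W2: {a,d} {b,e} {f}
  W3: {a,d} {c,f} {g,h}
  W4: {b,e} {f} {g,h}
  W12: {a,d} {e}
  W13: {a,d} {g,h}
  W14: {e} {g,h}
  W23: {a,d} {f}
  W24: {b,e} {f}
  W34: {f} {g,h}
  W123: {a,d}
  W124: {e}
  W134: {g,h}
  W234: {f}
C dims 12,12,4; δ0: rk 8, SNF 1^8; δ1: rk 4, SNF 1^4
Ȟ^0 = (12 − 8) − 0 = 4, so Ȟ^0 ≅ Z^4
Ȟ^1 = (12 − 4) − 8 = 0, so Ȟ^1 ≅ 0
Ȟ^2 = (4 − 0) − 4 = 0, so Ȟ^2 ≅ 0

Ȟ^0(U;F) ≅ Z^4,  Ȟ^1(U;F) ≅ 0,  Ȟ^2(U;F) ≅ 0


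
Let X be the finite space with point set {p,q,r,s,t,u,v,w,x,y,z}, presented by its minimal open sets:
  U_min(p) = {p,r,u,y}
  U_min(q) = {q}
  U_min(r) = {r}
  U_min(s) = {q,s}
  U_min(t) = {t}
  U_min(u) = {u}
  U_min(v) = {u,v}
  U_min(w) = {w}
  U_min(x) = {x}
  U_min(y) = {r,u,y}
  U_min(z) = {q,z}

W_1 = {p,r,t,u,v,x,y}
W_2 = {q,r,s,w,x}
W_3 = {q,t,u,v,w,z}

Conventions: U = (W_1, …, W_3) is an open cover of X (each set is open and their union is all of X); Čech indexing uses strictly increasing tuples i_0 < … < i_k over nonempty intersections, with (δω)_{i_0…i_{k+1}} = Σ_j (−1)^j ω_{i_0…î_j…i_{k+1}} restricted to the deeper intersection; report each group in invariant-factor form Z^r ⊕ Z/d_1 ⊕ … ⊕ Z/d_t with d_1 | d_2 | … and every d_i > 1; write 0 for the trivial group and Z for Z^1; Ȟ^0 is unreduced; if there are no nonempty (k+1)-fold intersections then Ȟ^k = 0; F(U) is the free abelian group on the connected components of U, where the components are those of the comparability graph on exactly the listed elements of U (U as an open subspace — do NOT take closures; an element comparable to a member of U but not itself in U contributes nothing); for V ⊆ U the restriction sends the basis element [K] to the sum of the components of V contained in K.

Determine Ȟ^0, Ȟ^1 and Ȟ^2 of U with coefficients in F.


nonempty overlaps:
  W12={r,x} W13={t,u,v} W23={q,w}
components per intersection:
  W1: {p,r,u,v,y} {t} {x}
  W2: {q,s} {r} {w} {x}
  W3: {q,z} {t} {u,v} {w}
  W12: {r} {x}
  W13: {t} {u,v}
  W23: {q} {w}
C dims 11,6; δ0: rk 6, SNF 1^6
degree 0: 11−6−0 = 5 → Ȟ^0 ≅ Z^5
degree 1: 6−0−6 = 0 → Ȟ^1 ≅ 0
degree 2: 0−0−0 = 0 → Ȟ^2 ≅ 0

Ȟ^0 ≅ Z^5,  Ȟ^1 ≅ 0,  Ȟ^2 ≅ 0


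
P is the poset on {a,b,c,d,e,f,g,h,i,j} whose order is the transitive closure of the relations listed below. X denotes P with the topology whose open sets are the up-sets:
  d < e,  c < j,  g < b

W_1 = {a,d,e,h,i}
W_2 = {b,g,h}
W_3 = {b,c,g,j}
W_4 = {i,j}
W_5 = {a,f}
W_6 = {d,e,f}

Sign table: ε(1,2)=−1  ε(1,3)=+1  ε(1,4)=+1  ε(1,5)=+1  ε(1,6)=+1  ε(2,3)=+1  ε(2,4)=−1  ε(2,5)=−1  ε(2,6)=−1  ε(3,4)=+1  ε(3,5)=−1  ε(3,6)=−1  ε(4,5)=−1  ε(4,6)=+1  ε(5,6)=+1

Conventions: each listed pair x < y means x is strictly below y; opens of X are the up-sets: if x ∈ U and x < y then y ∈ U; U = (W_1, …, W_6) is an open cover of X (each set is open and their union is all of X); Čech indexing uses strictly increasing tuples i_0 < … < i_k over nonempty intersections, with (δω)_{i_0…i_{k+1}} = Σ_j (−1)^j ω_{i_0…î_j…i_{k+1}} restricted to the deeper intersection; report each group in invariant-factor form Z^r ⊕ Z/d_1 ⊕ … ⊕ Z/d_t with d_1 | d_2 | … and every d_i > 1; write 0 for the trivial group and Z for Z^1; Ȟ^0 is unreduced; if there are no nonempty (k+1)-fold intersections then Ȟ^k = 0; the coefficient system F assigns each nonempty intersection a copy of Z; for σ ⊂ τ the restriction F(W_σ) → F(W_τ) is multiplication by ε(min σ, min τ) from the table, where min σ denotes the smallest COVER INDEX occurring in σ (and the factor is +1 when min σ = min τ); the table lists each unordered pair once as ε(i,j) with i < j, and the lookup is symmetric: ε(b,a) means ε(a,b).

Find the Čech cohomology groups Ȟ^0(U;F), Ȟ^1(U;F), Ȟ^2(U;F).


cover nerve:
  W12={h} W14={i} W15={a} W16={d,e} W23={b,g} W34={j} W56={f}
C dims 6,7; δ0: rk 6, SNF 1^5·2
Ȟ^0: (6−6)−0=0 ⇒ 0
Ȟ^1: (7−0)−6=1 plus torsion [2] ⇒ Z ⊕ Z/2
Ȟ^2: (0−0)−0=0 ⇒ 0

Ȟ^0 ≅ 0,  Ȟ^1 ≅ Z ⊕ Z/2,  Ȟ^2 ≅ 0


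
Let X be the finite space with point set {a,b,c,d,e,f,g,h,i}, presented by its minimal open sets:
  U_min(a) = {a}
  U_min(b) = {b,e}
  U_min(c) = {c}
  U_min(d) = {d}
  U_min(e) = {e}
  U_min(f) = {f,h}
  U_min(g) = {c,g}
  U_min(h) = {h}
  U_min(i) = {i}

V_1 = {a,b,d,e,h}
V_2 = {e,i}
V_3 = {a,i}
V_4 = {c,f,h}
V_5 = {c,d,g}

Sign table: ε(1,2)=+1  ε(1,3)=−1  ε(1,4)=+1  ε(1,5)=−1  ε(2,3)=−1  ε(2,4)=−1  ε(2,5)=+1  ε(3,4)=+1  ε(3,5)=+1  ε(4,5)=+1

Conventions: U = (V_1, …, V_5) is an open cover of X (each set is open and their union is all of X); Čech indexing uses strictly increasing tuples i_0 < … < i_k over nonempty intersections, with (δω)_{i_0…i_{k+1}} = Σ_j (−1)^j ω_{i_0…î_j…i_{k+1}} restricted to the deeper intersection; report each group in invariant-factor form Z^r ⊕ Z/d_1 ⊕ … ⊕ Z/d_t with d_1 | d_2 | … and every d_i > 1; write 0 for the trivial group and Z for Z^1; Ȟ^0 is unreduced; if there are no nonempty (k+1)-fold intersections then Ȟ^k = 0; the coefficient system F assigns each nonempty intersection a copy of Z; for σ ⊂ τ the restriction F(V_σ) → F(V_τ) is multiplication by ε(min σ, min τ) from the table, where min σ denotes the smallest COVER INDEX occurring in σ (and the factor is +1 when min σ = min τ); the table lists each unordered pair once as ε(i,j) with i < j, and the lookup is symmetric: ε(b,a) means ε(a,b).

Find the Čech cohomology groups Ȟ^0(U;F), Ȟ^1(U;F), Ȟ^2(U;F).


Ȟ^0 ≅ 0, Ȟ^1 ≅ Z ⊕ Z/2 and Ȟ^2 ≅ 0

nonempty overlaps:
  V12={e} V13={a} V14={h} V15={d} V23={i} V45={c}
C dims 5,6; δ0: rk 5, SNF 1^4·2
degree 0: 5−5−0 = 0 → Ȟ^0 ≅ 0
degree 1: 6−0−5 = 1 plus torsion [2] → Ȟ^1 ≅ Z ⊕ Z/2
degree 2: 0−0−0 = 0 → Ȟ^2 ≅ 0
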